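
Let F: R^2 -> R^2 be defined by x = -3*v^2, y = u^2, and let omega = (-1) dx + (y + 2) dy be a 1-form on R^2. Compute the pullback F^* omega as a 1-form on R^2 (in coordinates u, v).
F^* omega = (2*u*(u^2 + 2)) du + (6*v) dv

Using F^*(f dg) = (f ∘ F) d(g ∘ F), substitute each coordinate x_i by F_i(u, v) in f_i, and replace dx_i by d F_i = (∂F_i/∂u) du + (∂F_i/∂v) dv.
  For the x component: f_1(F) = -1; d F_1 = (0) du + (-6*v) dv
  For the y component: f_2(F) = u^2 + 2; d F_2 = (2*u) du + (0) dv
Combining and collecting du, dv coefficients:
  coeff of du: 2*u*(u^2 + 2)
  coeff of dv: 6*v
F^* omega = (2*u*(u^2 + 2)) du + (6*v) dv.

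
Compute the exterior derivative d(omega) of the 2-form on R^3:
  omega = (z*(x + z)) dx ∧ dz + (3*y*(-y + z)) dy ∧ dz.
d(omega) = 0

For a 2-form omega = sum_{i<j} g_{ij} dx_i ∧ dx_j, the exterior derivative is
  d(omega) = sum_{i<j} d(g_{ij}) ∧ dx_i ∧ dx_j = sum_{i<j, k} (∂g_{ij}/∂x_k) dx_k ∧ dx_i ∧ dx_j.
Expand each term, using dx_k ∧ dx_i ∧ dx_j = sgn(permutation) dx_{(a)} ∧ dx_{(b)} ∧ dx_{(c)} with (a < b < c) sorted:

Collecting like 3-forms: d(omega) = 0.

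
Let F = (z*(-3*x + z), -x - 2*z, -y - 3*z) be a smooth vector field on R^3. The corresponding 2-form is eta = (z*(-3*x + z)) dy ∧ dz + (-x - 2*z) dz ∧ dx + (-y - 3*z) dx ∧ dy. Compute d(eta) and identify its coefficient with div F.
d(eta) = (-3*z - 3) dx ∧ dy ∧ dz; div F = -3*z - 3

For a 2-form in R^3 of the form above, applying d gives a 3-form with coefficient ∂P/∂x + ∂Q/∂y + ∂R/∂z:
  ∂P/∂x = -3*z
  ∂Q/∂y = 0
  ∂R/∂z = -3
Sum = -3*z - 3, which is exactly div F.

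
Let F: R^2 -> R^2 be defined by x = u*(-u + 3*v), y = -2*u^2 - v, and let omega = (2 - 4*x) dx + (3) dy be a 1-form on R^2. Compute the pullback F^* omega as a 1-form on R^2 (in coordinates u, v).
F^* omega = (-8*u^3 + 36*u^2*v - 36*u*v^2 - 16*u + 6*v) du + (12*u^3 - 36*u^2*v + 6*u - 3) dv

Using F^*(f dg) = (f ∘ F) d(g ∘ F), substitute each coordinate x_i by F_i(u, v) in f_i, and replace dx_i by d F_i = (∂F_i/∂u) du + (∂F_i/∂v) dv.
  For the x component: f_1(F) = 4*u^2 - 12*u*v + 2; d F_1 = (-2*u + 3*v) du + (3*u) dv
  For the y component: f_2(F) = 3; d F_2 = (-4*u) du + (-1) dv
Combining and collecting du, dv coefficients:
  coeff of du: -8*u^3 + 36*u^2*v - 36*u*v^2 - 16*u + 6*v
  coeff of dv: 12*u^3 - 36*u^2*v + 6*u - 3
F^* omega = (-8*u^3 + 36*u^2*v - 36*u*v^2 - 16*u + 6*v) du + (12*u^3 - 36*u^2*v + 6*u - 3) dv.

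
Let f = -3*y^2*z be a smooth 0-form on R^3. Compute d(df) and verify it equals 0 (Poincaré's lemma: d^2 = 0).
d(df) = 0

Step 1: df = sum_i (∂f/∂x_i) dx_i = (0) dx + (-6*y*z) dy + (-3*y^2) dz.
Step 2: Apply d again. Using the 1-form formula, the coefficient of dx ∧ dy in d(df) is ∂^2 f/∂x ∂y - ∂^2 f/∂y ∂x = (0) - (0) = 0 (equality of mixed partials for smooth f).
Similarly for dx ∧ dz and dy ∧ dz — all coefficients vanish. So d(df) = 0.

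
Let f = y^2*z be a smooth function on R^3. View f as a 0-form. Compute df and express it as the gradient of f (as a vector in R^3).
df = (0) dx + (2*y*z) dy + (y^2) dz; grad f = (0, 2*y*z, y^2)

For a 0-form f, d f = (∂f/∂x) dx + (∂f/∂y) dy + (∂f/∂z) dz. The components of the vector representation are exactly the entries of grad f in Cartesian coordinates:
  ∂f/∂x = 0
  ∂f/∂y = 2*y*z
  ∂f/∂z = y^2.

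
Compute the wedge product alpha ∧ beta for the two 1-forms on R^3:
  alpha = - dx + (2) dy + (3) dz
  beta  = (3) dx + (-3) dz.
alpha ∧ beta = (-6) dx ∧ dz + (-6) dx ∧ dy + (-6) dy ∧ dz

Distribute the wedge, using dx_i ∧ dx_j = -dx_j ∧ dx_i and dx_i ∧ dx_i = 0. For each pair (i, j) with i < j, the coefficient of dx_i ∧ dx_j in alpha ∧ beta is (alpha_i * beta_j - alpha_j * beta_i). Collecting: alpha ∧ beta = (-6) dx ∧ dz + (-6) dx ∧ dy + (-6) dy ∧ dz.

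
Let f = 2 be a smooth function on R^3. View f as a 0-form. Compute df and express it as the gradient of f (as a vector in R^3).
df = (0) dx + (0) dy + (0) dz; grad f = (0, 0, 0)

For a 0-form f, d f = (∂f/∂x) dx + (∂f/∂y) dy + (∂f/∂z) dz. The components of the vector representation are exactly the entries of grad f in Cartesian coordinates:
  ∂f/∂x = 0
  ∂f/∂y = 0
  ∂f/∂z = 0.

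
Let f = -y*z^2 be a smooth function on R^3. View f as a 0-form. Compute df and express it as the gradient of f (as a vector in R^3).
df = (0) dx + (-z^2) dy + (-2*y*z) dz; grad f = (0, -z^2, -2*y*z)

For a 0-form f, d f = (∂f/∂x) dx + (∂f/∂y) dy + (∂f/∂z) dz. The components of the vector representation are exactly the entries of grad f in Cartesian coordinates:
  ∂f/∂x = 0
  ∂f/∂y = -z^2
  ∂f/∂z = -2*y*z.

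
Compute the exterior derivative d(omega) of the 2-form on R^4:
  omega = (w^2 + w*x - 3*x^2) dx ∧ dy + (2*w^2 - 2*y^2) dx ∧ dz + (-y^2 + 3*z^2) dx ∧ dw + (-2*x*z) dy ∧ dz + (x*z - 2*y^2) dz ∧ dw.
d(omega) = (2*w + x + 2*y) dx ∧ dy ∧ dw + (4*y - 2*z) dx ∧ dy ∧ dz + (4*w - 5*z) dx ∧ dz ∧ dw + (-4*y) dy ∧ dz ∧ dw

For a 2-form omega = sum_{i<j} g_{ij} dx_i ∧ dx_j, the exterior derivative is
  d(omega) = sum_{i<j} d(g_{ij}) ∧ dx_i ∧ dx_j = sum_{i<j, k} (∂g_{ij}/∂x_k) dx_k ∧ dx_i ∧ dx_j.
Expand each term, using dx_k ∧ dx_i ∧ dx_j = sgn(permutation) dx_{(a)} ∧ dx_{(b)} ∧ dx_{(c)} with (a < b < c) sorted:
  d(w^2 + w*x - 3*x^2) includes (∂/∂w)(w^2 + w*x - 3*x^2) dw = (2*w + x) dw, which multiplied by dx ∧ dy gives (2*w + x) dx ∧ dy ∧ dw
  d(2*w^2 - 2*y^2) includes (∂/∂y)(2*w^2 - 2*y^2) dy = (-4*y) dy, which multiplied by dx ∧ dz gives (4*y) dx ∧ dy ∧ dz
  d(2*w^2 - 2*y^2) includes (∂/∂w)(2*w^2 - 2*y^2) dw = (4*w) dw, which multiplied by dx ∧ dz gives (4*w) dx ∧ dz ∧ dw
  d(-y^2 + 3*z^2) includes (∂/∂y)(-y^2 + 3*z^2) dy = (-2*y) dy, which multiplied by dx ∧ dw gives (2*y) dx ∧ dy ∧ dw
  d(-y^2 + 3*z^2) includes (∂/∂z)(-y^2 + 3*z^2) dz = (6*z) dz, which multiplied by dx ∧ dw gives (-6*z) dx ∧ dz ∧ dw
  d(-2*x*z) includes (∂/∂x)(-2*x*z) dx = (-2*z) dx, which multiplied by dy ∧ dz gives (-2*z) dx ∧ dy ∧ dz
  d(x*z - 2*y^2) includes (∂/∂x)(x*z - 2*y^2) dx = (z) dx, which multiplied by dz ∧ dw gives (z) dx ∧ dz ∧ dw
  d(x*z - 2*y^2) includes (∂/∂y)(x*z - 2*y^2) dy = (-4*y) dy, which multiplied by dz ∧ dw gives (-4*y) dy ∧ dz ∧ dw
Collecting like 3-forms: d(omega) = (2*w + x + 2*y) dx ∧ dy ∧ dw + (4*y - 2*z) dx ∧ dy ∧ dz + (4*w - 5*z) dx ∧ dz ∧ dw + (-4*y) dy ∧ dz ∧ dw.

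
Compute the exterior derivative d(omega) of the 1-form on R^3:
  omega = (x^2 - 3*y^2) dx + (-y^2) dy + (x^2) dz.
d(omega) = (6*y) dx ∧ dy + (2*x) dx ∧ dz

For a 1-form omega = sum_i f_i dx_i, the exterior derivative is
  d(omega) = sum_{i < j} (∂f_j/∂x_i - ∂f_i/∂x_j) dx_i ∧ dx_j.
  coefficient of dx ∧ dy: ∂f_2/∂x - ∂f_1/∂y = ∂(-y^2)/∂x - ∂(x^2 - 3*y^2)/∂y = 6*y
  coefficient of dx ∧ dz: ∂f_3/∂x - ∂f_1/∂z = ∂(x^2)/∂x - ∂(x^2 - 3*y^2)/∂z = 2*x
Assembling: d(omega) = (6*y) dx ∧ dy + (2*x) dx ∧ dz.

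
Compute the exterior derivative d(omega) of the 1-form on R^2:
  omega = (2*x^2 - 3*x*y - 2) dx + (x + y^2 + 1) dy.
d(omega) = (3*x + 1) dx ∧ dy

For a 1-form omega = sum_i f_i dx_i, the exterior derivative is
  d(omega) = sum_{i < j} (∂f_j/∂x_i - ∂f_i/∂x_j) dx_i ∧ dx_j.
  coefficient of dx ∧ dy: ∂f_2/∂x - ∂f_1/∂y = ∂(x + y^2 + 1)/∂x - ∂(2*x^2 - 3*x*y - 2)/∂y = 3*x + 1
Assembling: d(omega) = (3*x + 1) dx ∧ dy.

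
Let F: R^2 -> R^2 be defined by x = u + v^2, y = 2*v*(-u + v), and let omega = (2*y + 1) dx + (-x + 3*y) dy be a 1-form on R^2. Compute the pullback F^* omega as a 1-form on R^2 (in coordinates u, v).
F^* omega = (12*u*v^2 - 2*u*v - 10*v^3 + 4*v^2 + 1) du + (12*u^2*v + 2*u^2 - 42*u*v^2 - 4*u*v + 28*v^3 + 2*v) dv

Using F^*(f dg) = (f ∘ F) d(g ∘ F), substitute each coordinate x_i by F_i(u, v) in f_i, and replace dx_i by d F_i = (∂F_i/∂u) du + (∂F_i/∂v) dv.
  For the x component: f_1(F) = -4*u*v + 4*v^2 + 1; d F_1 = (1) du + (2*v) dv
  For the y component: f_2(F) = -6*u*v - u + 5*v^2; d F_2 = (-2*v) du + (-2*u + 4*v) dv
Combining and collecting du, dv coefficients:
  coeff of du: 12*u*v^2 - 2*u*v - 10*v^3 + 4*v^2 + 1
  coeff of dv: 12*u^2*v + 2*u^2 - 42*u*v^2 - 4*u*v + 28*v^3 + 2*v
F^* omega = (12*u*v^2 - 2*u*v - 10*v^3 + 4*v^2 + 1) du + (12*u^2*v + 2*u^2 - 42*u*v^2 - 4*u*v + 28*v^3 + 2*v) dv.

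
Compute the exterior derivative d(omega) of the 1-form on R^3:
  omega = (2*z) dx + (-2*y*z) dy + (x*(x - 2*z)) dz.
d(omega) = (2*x - 2*z - 2) dx ∧ dz + (2*y) dy ∧ dz

For a 1-form omega = sum_i f_i dx_i, the exterior derivative is
  d(omega) = sum_{i < j} (∂f_j/∂x_i - ∂f_i/∂x_j) dx_i ∧ dx_j.
  coefficient of dx ∧ dz: ∂f_3/∂x - ∂f_1/∂z = ∂(x*(x - 2*z))/∂x - ∂(2*z)/∂z = 2*x - 2*z - 2
  coefficient of dy ∧ dz: ∂f_3/∂y - ∂f_2/∂z = ∂(x*(x - 2*z))/∂y - ∂(-2*y*z)/∂z = 2*y
Assembling: d(omega) = (2*x - 2*z - 2) dx ∧ dz + (2*y) dy ∧ dz.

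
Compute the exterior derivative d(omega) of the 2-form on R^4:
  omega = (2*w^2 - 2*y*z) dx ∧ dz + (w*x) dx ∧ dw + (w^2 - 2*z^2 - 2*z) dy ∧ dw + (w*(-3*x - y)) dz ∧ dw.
d(omega) = (2*z) dx ∧ dy ∧ dz + (w) dx ∧ dz ∧ dw + (-w + 4*z + 2) dy ∧ dz ∧ dw

For a 2-form omega = sum_{i<j} g_{ij} dx_i ∧ dx_j, the exterior derivative is
  d(omega) = sum_{i<j} d(g_{ij}) ∧ dx_i ∧ dx_j = sum_{i<j, k} (∂g_{ij}/∂x_k) dx_k ∧ dx_i ∧ dx_j.
Expand each term, using dx_k ∧ dx_i ∧ dx_j = sgn(permutation) dx_{(a)} ∧ dx_{(b)} ∧ dx_{(c)} with (a < b < c) sorted:
  d(2*w^2 - 2*y*z) includes (∂/∂y)(2*w^2 - 2*y*z) dy = (-2*z) dy, which multiplied by dx ∧ dz gives (2*z) dx ∧ dy ∧ dz
  d(2*w^2 - 2*y*z) includes (∂/∂w)(2*w^2 - 2*y*z) dw = (4*w) dw, which multiplied by dx ∧ dz gives (4*w) dx ∧ dz ∧ dw
  d(w^2 - 2*z^2 - 2*z) includes (∂/∂z)(w^2 - 2*z^2 - 2*z) dz = (-4*z - 2) dz, which multiplied by dy ∧ dw gives (4*z + 2) dy ∧ dz ∧ dw
  d(w*(-3*x - y)) includes (∂/∂x)(w*(-3*x - y)) dx = (-3*w) dx, which multiplied by dz ∧ dw gives (-3*w) dx ∧ dz ∧ dw
  d(w*(-3*x - y)) includes (∂/∂y)(w*(-3*x - y)) dy = (-w) dy, which multiplied by dz ∧ dw gives (-w) dy ∧ dz ∧ dw
Collecting like 3-forms: d(omega) = (2*z) dx ∧ dy ∧ dz + (w) dx ∧ dz ∧ dw + (-w + 4*z + 2) dy ∧ dz ∧ dw.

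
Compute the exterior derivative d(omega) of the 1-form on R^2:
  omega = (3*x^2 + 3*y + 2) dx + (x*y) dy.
d(omega) = (y - 3) dx ∧ dy

For a 1-form omega = sum_i f_i dx_i, the exterior derivative is
  d(omega) = sum_{i < j} (∂f_j/∂x_i - ∂f_i/∂x_j) dx_i ∧ dx_j.
  coefficient of dx ∧ dy: ∂f_2/∂x - ∂f_1/∂y = ∂(x*y)/∂x - ∂(3*x^2 + 3*y + 2)/∂y = y - 3
Assembling: d(omega) = (y - 3) dx ∧ dy.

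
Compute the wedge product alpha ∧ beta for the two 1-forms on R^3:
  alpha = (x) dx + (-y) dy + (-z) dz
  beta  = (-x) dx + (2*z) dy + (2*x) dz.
alpha ∧ beta = (x*(-y + 2*z)) dx ∧ dy + (x*(2*x - z)) dx ∧ dz + (-2*x*y + 2*z^2) dy ∧ dz

Distribute the wedge, using dx_i ∧ dx_j = -dx_j ∧ dx_i and dx_i ∧ dx_i = 0. For each pair (i, j) with i < j, the coefficient of dx_i ∧ dx_j in alpha ∧ beta is (alpha_i * beta_j - alpha_j * beta_i). Collecting: alpha ∧ beta = (x*(-y + 2*z)) dx ∧ dy + (x*(2*x - z)) dx ∧ dz + (-2*x*y + 2*z^2) dy ∧ dz.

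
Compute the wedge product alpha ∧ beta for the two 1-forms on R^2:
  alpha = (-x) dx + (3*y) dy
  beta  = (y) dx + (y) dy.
alpha ∧ beta = (-y*(x + 3*y)) dx ∧ dy

Distribute the wedge, using dx_i ∧ dx_j = -dx_j ∧ dx_i and dx_i ∧ dx_i = 0. For each pair (i, j) with i < j, the coefficient of dx_i ∧ dx_j in alpha ∧ beta is (alpha_i * beta_j - alpha_j * beta_i). Collecting: alpha ∧ beta = (-y*(x + 3*y)) dx ∧ dy.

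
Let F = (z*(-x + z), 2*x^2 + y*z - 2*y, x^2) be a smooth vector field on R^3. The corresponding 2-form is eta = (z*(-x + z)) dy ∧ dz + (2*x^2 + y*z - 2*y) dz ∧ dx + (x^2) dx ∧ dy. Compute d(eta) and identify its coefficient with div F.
d(eta) = (-2) dx ∧ dy ∧ dz; div F = -2

For a 2-form in R^3 of the form above, applying d gives a 3-form with coefficient ∂P/∂x + ∂Q/∂y + ∂R/∂z:
  ∂P/∂x = -z
  ∂Q/∂y = z - 2
  ∂R/∂z = 0
Sum = -2, which is exactly div F.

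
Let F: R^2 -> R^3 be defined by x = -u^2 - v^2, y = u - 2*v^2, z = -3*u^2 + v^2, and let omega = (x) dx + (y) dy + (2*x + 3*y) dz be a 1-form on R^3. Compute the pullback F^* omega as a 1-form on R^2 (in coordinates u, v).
F^* omega = (14*u^3 - 18*u^2 + 50*u*v^2 + u - 2*v^2) du + (2*v*(-u^2 + u - 3*v^2)) dv

Using F^*(f dg) = (f ∘ F) d(g ∘ F), substitute each coordinate x_i by F_i(u, v) in f_i, and replace dx_i by d F_i = (∂F_i/∂u) du + (∂F_i/∂v) dv.
  For the x component: f_1(F) = -u^2 - v^2; d F_1 = (-2*u) du + (-2*v) dv
  For the y component: f_2(F) = u - 2*v^2; d F_2 = (1) du + (-4*v) dv
  For the z component: f_3(F) = -2*u^2 + 3*u - 8*v^2; d F_3 = (-6*u) du + (2*v) dv
Combining and collecting du, dv coefficients:
  coeff of du: 14*u^3 - 18*u^2 + 50*u*v^2 + u - 2*v^2
  coeff of dv: 2*v*(-u^2 + u - 3*v^2)
F^* omega = (14*u^3 - 18*u^2 + 50*u*v^2 + u - 2*v^2) du + (2*v*(-u^2 + u - 3*v^2)) dv.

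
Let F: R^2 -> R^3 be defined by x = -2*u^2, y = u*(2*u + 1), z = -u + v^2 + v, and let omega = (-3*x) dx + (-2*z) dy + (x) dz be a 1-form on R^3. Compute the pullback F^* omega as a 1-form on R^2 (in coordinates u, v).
F^* omega = (-24*u^3 + 10*u^2 - 8*u*v^2 - 8*u*v + 2*u - 2*v^2 - 2*v) du + (u^2*(-4*v - 2)) dv

Using F^*(f dg) = (f ∘ F) d(g ∘ F), substitute each coordinate x_i by F_i(u, v) in f_i, and replace dx_i by d F_i = (∂F_i/∂u) du + (∂F_i/∂v) dv.
  For the x component: f_1(F) = 6*u^2; d F_1 = (-4*u) du + (0) dv
  For the y component: f_2(F) = 2*u - 2*v^2 - 2*v; d F_2 = (4*u + 1) du + (0) dv
  For the z component: f_3(F) = -2*u^2; d F_3 = (-1) du + (2*v + 1) dv
Combining and collecting du, dv coefficients:
  coeff of du: -24*u^3 + 10*u^2 - 8*u*v^2 - 8*u*v + 2*u - 2*v^2 - 2*v
  coeff of dv: u^2*(-4*v - 2)
F^* omega = (-24*u^3 + 10*u^2 - 8*u*v^2 - 8*u*v + 2*u - 2*v^2 - 2*v) du + (u^2*(-4*v - 2)) dv.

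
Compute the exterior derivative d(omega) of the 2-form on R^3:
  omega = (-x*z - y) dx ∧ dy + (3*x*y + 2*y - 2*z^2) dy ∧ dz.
d(omega) = (-x + 3*y) dx ∧ dy ∧ dz

For a 2-form omega = sum_{i<j} g_{ij} dx_i ∧ dx_j, the exterior derivative is
  d(omega) = sum_{i<j} d(g_{ij}) ∧ dx_i ∧ dx_j = sum_{i<j, k} (∂g_{ij}/∂x_k) dx_k ∧ dx_i ∧ dx_j.
Expand each term, using dx_k ∧ dx_i ∧ dx_j = sgn(permutation) dx_{(a)} ∧ dx_{(b)} ∧ dx_{(c)} with (a < b < c) sorted:
  d(-x*z - y) includes (∂/∂z)(-x*z - y) dz = (-x) dz, which multiplied by dx ∧ dy gives (-x) dx ∧ dy ∧ dz
  d(3*x*y + 2*y - 2*z^2) includes (∂/∂x)(3*x*y + 2*y - 2*z^2) dx = (3*y) dx, which multiplied by dy ∧ dz gives (3*y) dx ∧ dy ∧ dz
Collecting like 3-forms: d(omega) = (-x + 3*y) dx ∧ dy ∧ dz.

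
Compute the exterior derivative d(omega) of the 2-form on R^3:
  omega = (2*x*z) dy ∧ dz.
d(omega) = (2*z) dx ∧ dy ∧ dz

For a 2-form omega = sum_{i<j} g_{ij} dx_i ∧ dx_j, the exterior derivative is
  d(omega) = sum_{i<j} d(g_{ij}) ∧ dx_i ∧ dx_j = sum_{i<j, k} (∂g_{ij}/∂x_k) dx_k ∧ dx_i ∧ dx_j.
Expand each term, using dx_k ∧ dx_i ∧ dx_j = sgn(permutation) dx_{(a)} ∧ dx_{(b)} ∧ dx_{(c)} with (a < b < c) sorted:
  d(2*x*z) includes (∂/∂x)(2*x*z) dx = (2*z) dx, which multiplied by dy ∧ dz gives (2*z) dx ∧ dy ∧ dz
Collecting like 3-forms: d(omega) = (2*z) dx ∧ dy ∧ dz.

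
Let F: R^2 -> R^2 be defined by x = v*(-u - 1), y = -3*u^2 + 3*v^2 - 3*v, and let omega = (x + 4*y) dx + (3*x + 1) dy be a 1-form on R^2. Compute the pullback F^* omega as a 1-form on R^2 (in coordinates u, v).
F^* omega = (30*u^2*v + u*v^2 + 18*u*v - 6*u - 12*v^3 + 13*v^2) du + (12*u^3 + u^2*v + 12*u^2 - 30*u*v^2 + 23*u*v - 30*v^2 + 28*v - 3) dv

Using F^*(f dg) = (f ∘ F) d(g ∘ F), substitute each coordinate x_i by F_i(u, v) in f_i, and replace dx_i by d F_i = (∂F_i/∂u) du + (∂F_i/∂v) dv.
  For the x component: f_1(F) = -12*u^2 - u*v + 12*v^2 - 13*v; d F_1 = (-v) du + (-u - 1) dv
  For the y component: f_2(F) = -3*u*v - 3*v + 1; d F_2 = (-6*u) du + (6*v - 3) dv
Combining and collecting du, dv coefficients:
  coeff of du: 30*u^2*v + u*v^2 + 18*u*v - 6*u - 12*v^3 + 13*v^2
  coeff of dv: 12*u^3 + u^2*v + 12*u^2 - 30*u*v^2 + 23*u*v - 30*v^2 + 28*v - 3
F^* omega = (30*u^2*v + u*v^2 + 18*u*v - 6*u - 12*v^3 + 13*v^2) du + (12*u^3 + u^2*v + 12*u^2 - 30*u*v^2 + 23*u*v - 30*v^2 + 28*v - 3) dv.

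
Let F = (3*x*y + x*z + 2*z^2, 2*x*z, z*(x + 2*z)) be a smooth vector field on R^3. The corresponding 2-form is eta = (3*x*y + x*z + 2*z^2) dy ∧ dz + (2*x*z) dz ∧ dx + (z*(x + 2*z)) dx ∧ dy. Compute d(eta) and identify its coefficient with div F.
d(eta) = (x + 3*y + 5*z) dx ∧ dy ∧ dz; div F = x + 3*y + 5*z

For a 2-form in R^3 of the form above, applying d gives a 3-form with coefficient ∂P/∂x + ∂Q/∂y + ∂R/∂z:
  ∂P/∂x = 3*y + z
  ∂Q/∂y = 0
  ∂R/∂z = x + 4*z
Sum = x + 3*y + 5*z, which is exactly div F.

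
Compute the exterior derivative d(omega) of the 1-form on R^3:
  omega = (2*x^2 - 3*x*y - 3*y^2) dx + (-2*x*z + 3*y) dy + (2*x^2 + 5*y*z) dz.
d(omega) = (3*x + 6*y - 2*z) dx ∧ dy + (4*x) dx ∧ dz + (2*x + 5*z) dy ∧ dz

For a 1-form omega = sum_i f_i dx_i, the exterior derivative is
  d(omega) = sum_{i < j} (∂f_j/∂x_i - ∂f_i/∂x_j) dx_i ∧ dx_j.
  coefficient of dx ∧ dy: ∂f_2/∂x - ∂f_1/∂y = ∂(-2*x*z + 3*y)/∂x - ∂(2*x^2 - 3*x*y - 3*y^2)/∂y = 3*x + 6*y - 2*z
  coefficient of dx ∧ dz: ∂f_3/∂x - ∂f_1/∂z = ∂(2*x^2 + 5*y*z)/∂x - ∂(2*x^2 - 3*x*y - 3*y^2)/∂z = 4*x
  coefficient of dy ∧ dz: ∂f_3/∂y - ∂f_2/∂z = ∂(2*x^2 + 5*y*z)/∂y - ∂(-2*x*z + 3*y)/∂z = 2*x + 5*z
Assembling: d(omega) = (3*x + 6*y - 2*z) dx ∧ dy + (4*x) dx ∧ dz + (2*x + 5*z) dy ∧ dz.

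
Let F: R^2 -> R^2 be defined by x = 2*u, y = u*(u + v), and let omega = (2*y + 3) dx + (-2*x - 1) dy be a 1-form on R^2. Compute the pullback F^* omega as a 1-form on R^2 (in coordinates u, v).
F^* omega = (-4*u^2 - 2*u - v + 6) du + (u*(-4*u - 1)) dv

Using F^*(f dg) = (f ∘ F) d(g ∘ F), substitute each coordinate x_i by F_i(u, v) in f_i, and replace dx_i by d F_i = (∂F_i/∂u) du + (∂F_i/∂v) dv.
  For the x component: f_1(F) = 2*u^2 + 2*u*v + 3; d F_1 = (2) du + (0) dv
  For the y component: f_2(F) = -4*u - 1; d F_2 = (2*u + v) du + (u) dv
Combining and collecting du, dv coefficients:
  coeff of du: -4*u^2 - 2*u - v + 6
  coeff of dv: u*(-4*u - 1)
F^* omega = (-4*u^2 - 2*u - v + 6) du + (u*(-4*u - 1)) dv.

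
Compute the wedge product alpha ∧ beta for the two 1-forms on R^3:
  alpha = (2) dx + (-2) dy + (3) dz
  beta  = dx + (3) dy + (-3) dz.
alpha ∧ beta = (8) dx ∧ dy + (-9) dx ∧ dz + (-3) dy ∧ dz

Distribute the wedge, using dx_i ∧ dx_j = -dx_j ∧ dx_i and dx_i ∧ dx_i = 0. For each pair (i, j) with i < j, the coefficient of dx_i ∧ dx_j in alpha ∧ beta is (alpha_i * beta_j - alpha_j * beta_i). Collecting: alpha ∧ beta = (8) dx ∧ dy + (-9) dx ∧ dz + (-3) dy ∧ dz.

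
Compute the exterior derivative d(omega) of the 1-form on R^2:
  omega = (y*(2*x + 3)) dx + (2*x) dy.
d(omega) = (-2*x - 1) dx ∧ dy

For a 1-form omega = sum_i f_i dx_i, the exterior derivative is
  d(omega) = sum_{i < j} (∂f_j/∂x_i - ∂f_i/∂x_j) dx_i ∧ dx_j.
  coefficient of dx ∧ dy: ∂f_2/∂x - ∂f_1/∂y = ∂(2*x)/∂x - ∂(y*(2*x + 3))/∂y = -2*x - 1
Assembling: d(omega) = (-2*x - 1) dx ∧ dy.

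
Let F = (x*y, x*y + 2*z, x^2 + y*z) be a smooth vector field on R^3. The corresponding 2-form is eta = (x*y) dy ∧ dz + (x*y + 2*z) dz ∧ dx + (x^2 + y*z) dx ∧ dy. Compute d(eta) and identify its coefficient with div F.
d(eta) = (x + 2*y) dx ∧ dy ∧ dz; div F = x + 2*y

For a 2-form in R^3 of the form above, applying d gives a 3-form with coefficient ∂P/∂x + ∂Q/∂y + ∂R/∂z:
  ∂P/∂x = y
  ∂Q/∂y = x
  ∂R/∂z = y
Sum = x + 2*y, which is exactly div F.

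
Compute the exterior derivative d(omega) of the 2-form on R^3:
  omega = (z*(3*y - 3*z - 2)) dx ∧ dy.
d(omega) = (3*y - 6*z - 2) dx ∧ dy ∧ dz

For a 2-form omega = sum_{i<j} g_{ij} dx_i ∧ dx_j, the exterior derivative is
  d(omega) = sum_{i<j} d(g_{ij}) ∧ dx_i ∧ dx_j = sum_{i<j, k} (∂g_{ij}/∂x_k) dx_k ∧ dx_i ∧ dx_j.
Expand each term, using dx_k ∧ dx_i ∧ dx_j = sgn(permutation) dx_{(a)} ∧ dx_{(b)} ∧ dx_{(c)} with (a < b < c) sorted:
  d(z*(3*y - 3*z - 2)) includes (∂/∂z)(z*(3*y - 3*z - 2)) dz = (3*y - 6*z - 2) dz, which multiplied by dx ∧ dy gives (3*y - 6*z - 2) dx ∧ dy ∧ dz
Collecting like 3-forms: d(omega) = (3*y - 6*z - 2) dx ∧ dy ∧ dz.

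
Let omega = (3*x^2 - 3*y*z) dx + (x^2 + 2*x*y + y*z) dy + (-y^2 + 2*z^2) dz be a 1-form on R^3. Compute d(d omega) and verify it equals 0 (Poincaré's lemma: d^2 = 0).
d(d omega) = 0

Step 1: d omega = sum_{i<j} (∂f_j/∂x_i - ∂f_i/∂x_j) dx_i ∧ dx_j:
  coeff of dx ∧ dy: 2*x + 2*y + 3*z
  coeff of dx ∧ dz: 3*y
  coeff of dy ∧ dz: -3*y
Step 2: Apply d again to each 2-form coefficient. The only possible 3-form in R^3 is dx ∧ dy ∧ dz, with coefficient
  ∂(coeff of dy∧dz)/∂x - ∂(coeff of dx∧dz)/∂y + ∂(coeff of dx∧dy)/∂z
  = ∂/∂x (-3*y) - ∂/∂y (3*y) + ∂/∂z (2*x + 2*y + 3*z).
Each of these terms simplifies to sums of mixed partials that cancel in pairs. The result is 0 (by equality of mixed partials for smooth functions — Schwarz / Clairaut).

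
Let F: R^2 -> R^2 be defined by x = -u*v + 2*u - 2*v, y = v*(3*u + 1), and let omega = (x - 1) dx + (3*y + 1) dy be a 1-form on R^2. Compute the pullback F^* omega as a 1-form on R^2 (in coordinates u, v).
F^* omega = (28*u*v^2 - 4*u*v + 4*u + 11*v^2 - 2) du + (28*u^2*v - 2*u^2 + 22*u*v + 7*v + 3) dv

Using F^*(f dg) = (f ∘ F) d(g ∘ F), substitute each coordinate x_i by F_i(u, v) in f_i, and replace dx_i by d F_i = (∂F_i/∂u) du + (∂F_i/∂v) dv.
  For the x component: f_1(F) = -u*v + 2*u - 2*v - 1; d F_1 = (2 - v) du + (-u - 2) dv
  For the y component: f_2(F) = 9*u*v + 3*v + 1; d F_2 = (3*v) du + (3*u + 1) dv
Combining and collecting du, dv coefficients:
  coeff of du: 28*u*v^2 - 4*u*v + 4*u + 11*v^2 - 2
  coeff of dv: 28*u^2*v - 2*u^2 + 22*u*v + 7*v + 3
F^* omega = (28*u*v^2 - 4*u*v + 4*u + 11*v^2 - 2) du + (28*u^2*v - 2*u^2 + 22*u*v + 7*v + 3) dv.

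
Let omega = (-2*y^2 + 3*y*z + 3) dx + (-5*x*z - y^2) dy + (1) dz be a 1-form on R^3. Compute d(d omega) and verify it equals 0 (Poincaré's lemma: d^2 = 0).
d(d omega) = 0

Step 1: d omega = sum_{i<j} (∂f_j/∂x_i - ∂f_i/∂x_j) dx_i ∧ dx_j:
  coeff of dx ∧ dy: 4*y - 8*z
  coeff of dx ∧ dz: -3*y
  coeff of dy ∧ dz: 5*x
Step 2: Apply d again to each 2-form coefficient. The only possible 3-form in R^3 is dx ∧ dy ∧ dz, with coefficient
  ∂(coeff of dy∧dz)/∂x - ∂(coeff of dx∧dz)/∂y + ∂(coeff of dx∧dy)/∂z
  = ∂/∂x (5*x) - ∂/∂y (-3*y) + ∂/∂z (4*y - 8*z).
Each of these terms simplifies to sums of mixed partials that cancel in pairs. The result is 0 (by equality of mixed partials for smooth functions — Schwarz / Clairaut).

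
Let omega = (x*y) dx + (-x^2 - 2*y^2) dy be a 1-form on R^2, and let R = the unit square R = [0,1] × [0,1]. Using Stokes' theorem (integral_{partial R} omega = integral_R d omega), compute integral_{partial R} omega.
integral_(partial R) omega = -3/2

Stokes: integral_partial_R omega = integral_R d omega with d omega = (∂Q/∂x - ∂P/∂y) dx ∧ dy.
  ∂Q/∂x = -2*x
  ∂P/∂y = x
  integrand = ∂Q/∂x - ∂P/∂y = -3*x.
Integrating over R: integral_0^1 integral_0^1 (-3*x) dx dy = -3/2.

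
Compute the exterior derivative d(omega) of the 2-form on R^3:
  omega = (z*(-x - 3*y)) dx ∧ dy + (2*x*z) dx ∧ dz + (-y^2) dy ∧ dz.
d(omega) = (-x - 3*y) dx ∧ dy ∧ dz

For a 2-form omega = sum_{i<j} g_{ij} dx_i ∧ dx_j, the exterior derivative is
  d(omega) = sum_{i<j} d(g_{ij}) ∧ dx_i ∧ dx_j = sum_{i<j, k} (∂g_{ij}/∂x_k) dx_k ∧ dx_i ∧ dx_j.
Expand each term, using dx_k ∧ dx_i ∧ dx_j = sgn(permutation) dx_{(a)} ∧ dx_{(b)} ∧ dx_{(c)} with (a < b < c) sorted:
  d(z*(-x - 3*y)) includes (∂/∂z)(z*(-x - 3*y)) dz = (-x - 3*y) dz, which multiplied by dx ∧ dy gives (-x - 3*y) dx ∧ dy ∧ dz
Collecting like 3-forms: d(omega) = (-x - 3*y) dx ∧ dy ∧ dz.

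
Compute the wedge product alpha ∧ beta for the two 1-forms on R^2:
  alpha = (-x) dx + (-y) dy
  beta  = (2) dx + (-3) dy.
alpha ∧ beta = (3*x + 2*y) dx ∧ dy

Distribute the wedge, using dx_i ∧ dx_j = -dx_j ∧ dx_i and dx_i ∧ dx_i = 0. For each pair (i, j) with i < j, the coefficient of dx_i ∧ dx_j in alpha ∧ beta is (alpha_i * beta_j - alpha_j * beta_i). Collecting: alpha ∧ beta = (3*x + 2*y) dx ∧ dy.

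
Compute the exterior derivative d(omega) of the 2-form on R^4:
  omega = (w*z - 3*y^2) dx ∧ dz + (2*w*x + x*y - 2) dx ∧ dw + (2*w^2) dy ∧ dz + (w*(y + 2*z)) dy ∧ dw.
d(omega) = (6*y) dx ∧ dy ∧ dz + (z) dx ∧ dz ∧ dw + (-x) dx ∧ dy ∧ dw + (2*w) dy ∧ dz ∧ dw

For a 2-form omega = sum_{i<j} g_{ij} dx_i ∧ dx_j, the exterior derivative is
  d(omega) = sum_{i<j} d(g_{ij}) ∧ dx_i ∧ dx_j = sum_{i<j, k} (∂g_{ij}/∂x_k) dx_k ∧ dx_i ∧ dx_j.
Expand each term, using dx_k ∧ dx_i ∧ dx_j = sgn(permutation) dx_{(a)} ∧ dx_{(b)} ∧ dx_{(c)} with (a < b < c) sorted:
  d(w*z - 3*y^2) includes (∂/∂y)(w*z - 3*y^2) dy = (-6*y) dy, which multiplied by dx ∧ dz gives (6*y) dx ∧ dy ∧ dz
  d(w*z - 3*y^2) includes (∂/∂w)(w*z - 3*y^2) dw = (z) dw, which multiplied by dx ∧ dz gives (z) dx ∧ dz ∧ dw
  d(2*w*x + x*y - 2) includes (∂/∂y)(2*w*x + x*y - 2) dy = (x) dy, which multiplied by dx ∧ dw gives (-x) dx ∧ dy ∧ dw
  d(2*w^2) includes (∂/∂w)(2*w^2) dw = (4*w) dw, which multiplied by dy ∧ dz gives (4*w) dy ∧ dz ∧ dw
  d(w*(y + 2*z)) includes (∂/∂z)(w*(y + 2*z)) dz = (2*w) dz, which multiplied by dy ∧ dw gives (-2*w) dy ∧ dz ∧ dw
Collecting like 3-forms: d(omega) = (6*y) dx ∧ dy ∧ dz + (z) dx ∧ dz ∧ dw + (-x) dx ∧ dy ∧ dw + (2*w) dy ∧ dz ∧ dw.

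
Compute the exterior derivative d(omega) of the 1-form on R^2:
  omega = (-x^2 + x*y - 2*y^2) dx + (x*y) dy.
d(omega) = (-x + 5*y) dx ∧ dy

For a 1-form omega = sum_i f_i dx_i, the exterior derivative is
  d(omega) = sum_{i < j} (∂f_j/∂x_i - ∂f_i/∂x_j) dx_i ∧ dx_j.
  coefficient of dx ∧ dy: ∂f_2/∂x - ∂f_1/∂y = ∂(x*y)/∂x - ∂(-x^2 + x*y - 2*y^2)/∂y = -x + 5*y
Assembling: d(omega) = (-x + 5*y) dx ∧ dy.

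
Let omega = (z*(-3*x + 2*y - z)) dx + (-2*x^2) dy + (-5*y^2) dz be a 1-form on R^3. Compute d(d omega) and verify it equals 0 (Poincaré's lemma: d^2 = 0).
d(d omega) = 0

Step 1: d omega = sum_{i<j} (∂f_j/∂x_i - ∂f_i/∂x_j) dx_i ∧ dx_j:
  coeff of dx ∧ dy: -4*x - 2*z
  coeff of dx ∧ dz: 3*x - 2*y + 2*z
  coeff of dy ∧ dz: -10*y
Step 2: Apply d again to each 2-form coefficient. The only possible 3-form in R^3 is dx ∧ dy ∧ dz, with coefficient
  ∂(coeff of dy∧dz)/∂x - ∂(coeff of dx∧dz)/∂y + ∂(coeff of dx∧dy)/∂z
  = ∂/∂x (-10*y) - ∂/∂y (3*x - 2*y + 2*z) + ∂/∂z (-4*x - 2*z).
Each of these terms simplifies to sums of mixed partials that cancel in pairs. The result is 0 (by equality of mixed partials for smooth functions — Schwarz / Clairaut).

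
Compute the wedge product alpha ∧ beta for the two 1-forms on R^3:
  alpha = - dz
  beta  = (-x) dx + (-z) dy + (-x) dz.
alpha ∧ beta = (-x) dx ∧ dz + (-z) dy ∧ dz

Distribute the wedge, using dx_i ∧ dx_j = -dx_j ∧ dx_i and dx_i ∧ dx_i = 0. For each pair (i, j) with i < j, the coefficient of dx_i ∧ dx_j in alpha ∧ beta is (alpha_i * beta_j - alpha_j * beta_i). Collecting: alpha ∧ beta = (-x) dx ∧ dz + (-z) dy ∧ dz.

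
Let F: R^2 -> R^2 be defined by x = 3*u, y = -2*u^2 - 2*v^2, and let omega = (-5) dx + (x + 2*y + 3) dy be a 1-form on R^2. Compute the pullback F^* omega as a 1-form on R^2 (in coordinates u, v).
F^* omega = (16*u^3 - 12*u^2 + 16*u*v^2 - 12*u - 15) du + (4*v*(4*u^2 - 3*u + 4*v^2 - 3)) dv

Using F^*(f dg) = (f ∘ F) d(g ∘ F), substitute each coordinate x_i by F_i(u, v) in f_i, and replace dx_i by d F_i = (∂F_i/∂u) du + (∂F_i/∂v) dv.
  For the x component: f_1(F) = -5; d F_1 = (3) du + (0) dv
  For the y component: f_2(F) = -4*u^2 + 3*u - 4*v^2 + 3; d F_2 = (-4*u) du + (-4*v) dv
Combining and collecting du, dv coefficients:
  coeff of du: 16*u^3 - 12*u^2 + 16*u*v^2 - 12*u - 15
  coeff of dv: 4*v*(4*u^2 - 3*u + 4*v^2 - 3)
F^* omega = (16*u^3 - 12*u^2 + 16*u*v^2 - 12*u - 15) du + (4*v*(4*u^2 - 3*u + 4*v^2 - 3)) dv.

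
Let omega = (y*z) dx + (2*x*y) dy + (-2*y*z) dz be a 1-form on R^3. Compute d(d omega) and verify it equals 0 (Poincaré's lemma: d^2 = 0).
d(d omega) = 0

Step 1: d omega = sum_{i<j} (∂f_j/∂x_i - ∂f_i/∂x_j) dx_i ∧ dx_j:
  coeff of dx ∧ dy: 2*y - z
  coeff of dx ∧ dz: -y
  coeff of dy ∧ dz: -2*z
Step 2: Apply d again to each 2-form coefficient. The only possible 3-form in R^3 is dx ∧ dy ∧ dz, with coefficient
  ∂(coeff of dy∧dz)/∂x - ∂(coeff of dx∧dz)/∂y + ∂(coeff of dx∧dy)/∂z
  = ∂/∂x (-2*z) - ∂/∂y (-y) + ∂/∂z (2*y - z).
Each of these terms simplifies to sums of mixed partials that cancel in pairs. The result is 0 (by equality of mixed partials for smooth functions — Schwarz / Clairaut).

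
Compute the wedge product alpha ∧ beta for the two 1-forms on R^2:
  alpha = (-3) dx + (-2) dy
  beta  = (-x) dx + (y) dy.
alpha ∧ beta = (-2*x - 3*y) dx ∧ dy

Distribute the wedge, using dx_i ∧ dx_j = -dx_j ∧ dx_i and dx_i ∧ dx_i = 0. For each pair (i, j) with i < j, the coefficient of dx_i ∧ dx_j in alpha ∧ beta is (alpha_i * beta_j - alpha_j * beta_i). Collecting: alpha ∧ beta = (-2*x - 3*y) dx ∧ dy.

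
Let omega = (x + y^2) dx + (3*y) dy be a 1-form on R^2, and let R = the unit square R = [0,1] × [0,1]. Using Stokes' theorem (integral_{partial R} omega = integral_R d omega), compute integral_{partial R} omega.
integral_(partial R) omega = -1

Stokes: integral_partial_R omega = integral_R d omega with d omega = (∂Q/∂x - ∂P/∂y) dx ∧ dy.
  ∂Q/∂x = 0
  ∂P/∂y = 2*y
  integrand = ∂Q/∂x - ∂P/∂y = -2*y.
Integrating over R: integral_0^1 integral_0^1 (-2*y) dx dy = -1.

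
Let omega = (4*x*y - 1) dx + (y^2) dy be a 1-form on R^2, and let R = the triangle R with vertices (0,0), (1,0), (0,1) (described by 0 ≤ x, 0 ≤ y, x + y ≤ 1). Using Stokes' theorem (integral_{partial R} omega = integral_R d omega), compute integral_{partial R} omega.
integral_(partial R) omega = -2/3

Stokes: integral_partial_R omega = integral_R d omega with d omega = (∂Q/∂x - ∂P/∂y) dx ∧ dy.
  ∂Q/∂x = 0
  ∂P/∂y = 4*x
  integrand = ∂Q/∂x - ∂P/∂y = -4*x.
Integrating over R: integral_0^1 integral_0^{1-x} (-4*x) dy dx = -2/3.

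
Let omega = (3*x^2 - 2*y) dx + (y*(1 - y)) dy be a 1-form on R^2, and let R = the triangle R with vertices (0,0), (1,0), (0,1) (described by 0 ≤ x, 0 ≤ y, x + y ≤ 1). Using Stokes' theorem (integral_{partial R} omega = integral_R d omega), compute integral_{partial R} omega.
integral_(partial R) omega = 1

Stokes: integral_partial_R omega = integral_R d omega with d omega = (∂Q/∂x - ∂P/∂y) dx ∧ dy.
  ∂Q/∂x = 0
  ∂P/∂y = -2
  integrand = ∂Q/∂x - ∂P/∂y = 2.
Integrating over R: integral_0^1 integral_0^{1-x} (2) dy dx = 1.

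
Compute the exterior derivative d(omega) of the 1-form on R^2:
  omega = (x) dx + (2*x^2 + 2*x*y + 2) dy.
d(omega) = (4*x + 2*y) dx ∧ dy

For a 1-form omega = sum_i f_i dx_i, the exterior derivative is
  d(omega) = sum_{i < j} (∂f_j/∂x_i - ∂f_i/∂x_j) dx_i ∧ dx_j.
  coefficient of dx ∧ dy: ∂f_2/∂x - ∂f_1/∂y = ∂(2*x^2 + 2*x*y + 2)/∂x - ∂(x)/∂y = 4*x + 2*y
Assembling: d(omega) = (4*x + 2*y) dx ∧ dy.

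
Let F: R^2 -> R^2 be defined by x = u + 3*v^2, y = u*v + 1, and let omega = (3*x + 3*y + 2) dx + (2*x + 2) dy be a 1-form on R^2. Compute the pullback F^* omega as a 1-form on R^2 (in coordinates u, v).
F^* omega = (5*u*v + 3*u + 6*v^3 + 9*v^2 + 2*v + 5) du + (2*u^2 + 24*u*v^2 + 18*u*v + 2*u + 54*v^3 + 30*v) dv

Using F^*(f dg) = (f ∘ F) d(g ∘ F), substitute each coordinate x_i by F_i(u, v) in f_i, and replace dx_i by d F_i = (∂F_i/∂u) du + (∂F_i/∂v) dv.
  For the x component: f_1(F) = 3*u*v + 3*u + 9*v^2 + 5; d F_1 = (1) du + (6*v) dv
  For the y component: f_2(F) = 2*u + 6*v^2 + 2; d F_2 = (v) du + (u) dv
Combining and collecting du, dv coefficients:
  coeff of du: 5*u*v + 3*u + 6*v^3 + 9*v^2 + 2*v + 5
  coeff of dv: 2*u^2 + 24*u*v^2 + 18*u*v + 2*u + 54*v^3 + 30*v
F^* omega = (5*u*v + 3*u + 6*v^3 + 9*v^2 + 2*v + 5) du + (2*u^2 + 24*u*v^2 + 18*u*v + 2*u + 54*v^3 + 30*v) dv.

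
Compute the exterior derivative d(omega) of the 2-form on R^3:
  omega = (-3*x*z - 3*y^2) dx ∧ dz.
d(omega) = (6*y) dx ∧ dy ∧ dz

For a 2-form omega = sum_{i<j} g_{ij} dx_i ∧ dx_j, the exterior derivative is
  d(omega) = sum_{i<j} d(g_{ij}) ∧ dx_i ∧ dx_j = sum_{i<j, k} (∂g_{ij}/∂x_k) dx_k ∧ dx_i ∧ dx_j.
Expand each term, using dx_k ∧ dx_i ∧ dx_j = sgn(permutation) dx_{(a)} ∧ dx_{(b)} ∧ dx_{(c)} with (a < b < c) sorted:
  d(-3*x*z - 3*y^2) includes (∂/∂y)(-3*x*z - 3*y^2) dy = (-6*y) dy, which multiplied by dx ∧ dz gives (6*y) dx ∧ dy ∧ dz
Collecting like 3-forms: d(omega) = (6*y) dx ∧ dy ∧ dz.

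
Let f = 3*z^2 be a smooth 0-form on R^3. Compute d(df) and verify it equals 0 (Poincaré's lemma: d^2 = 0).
d(df) = 0

Step 1: df = sum_i (∂f/∂x_i) dx_i = (0) dx + (0) dy + (6*z) dz.
Step 2: Apply d again. Using the 1-form formula, the coefficient of dx ∧ dy in d(df) is ∂^2 f/∂x ∂y - ∂^2 f/∂y ∂x = (0) - (0) = 0 (equality of mixed partials for smooth f).
Similarly for dx ∧ dz and dy ∧ dz — all coefficients vanish. So d(df) = 0.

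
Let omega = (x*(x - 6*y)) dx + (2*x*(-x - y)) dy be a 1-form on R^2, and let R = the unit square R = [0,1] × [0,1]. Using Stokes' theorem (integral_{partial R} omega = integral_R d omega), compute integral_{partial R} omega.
integral_(partial R) omega = 0

Stokes: integral_partial_R omega = integral_R d omega with d omega = (∂Q/∂x - ∂P/∂y) dx ∧ dy.
  ∂Q/∂x = -4*x - 2*y
  ∂P/∂y = -6*x
  integrand = ∂Q/∂x - ∂P/∂y = 2*x - 2*y.
Integrating over R: integral_0^1 integral_0^1 (2*x - 2*y) dx dy = 0.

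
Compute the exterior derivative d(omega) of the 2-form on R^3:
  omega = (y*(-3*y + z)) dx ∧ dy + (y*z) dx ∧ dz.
d(omega) = (y - z) dx ∧ dy ∧ dz

For a 2-form omega = sum_{i<j} g_{ij} dx_i ∧ dx_j, the exterior derivative is
  d(omega) = sum_{i<j} d(g_{ij}) ∧ dx_i ∧ dx_j = sum_{i<j, k} (∂g_{ij}/∂x_k) dx_k ∧ dx_i ∧ dx_j.
Expand each term, using dx_k ∧ dx_i ∧ dx_j = sgn(permutation) dx_{(a)} ∧ dx_{(b)} ∧ dx_{(c)} with (a < b < c) sorted:
  d(y*(-3*y + z)) includes (∂/∂z)(y*(-3*y + z)) dz = (y) dz, which multiplied by dx ∧ dy gives (y) dx ∧ dy ∧ dz
  d(y*z) includes (∂/∂y)(y*z) dy = (z) dy, which multiplied by dx ∧ dz gives (-z) dx ∧ dy ∧ dz
Collecting like 3-forms: d(omega) = (y - z) dx ∧ dy ∧ dz.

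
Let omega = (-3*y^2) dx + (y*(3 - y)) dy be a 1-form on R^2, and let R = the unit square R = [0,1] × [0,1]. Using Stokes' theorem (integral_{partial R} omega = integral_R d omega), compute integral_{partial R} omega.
integral_(partial R) omega = 3

Stokes: integral_partial_R omega = integral_R d omega with d omega = (∂Q/∂x - ∂P/∂y) dx ∧ dy.
  ∂Q/∂x = 0
  ∂P/∂y = -6*y
  integrand = ∂Q/∂x - ∂P/∂y = 6*y.
Integrating over R: integral_0^1 integral_0^1 (6*y) dx dy = 3.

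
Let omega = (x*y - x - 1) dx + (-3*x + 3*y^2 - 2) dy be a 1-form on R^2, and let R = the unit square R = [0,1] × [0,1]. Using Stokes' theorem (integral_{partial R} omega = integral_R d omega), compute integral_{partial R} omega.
integral_(partial R) omega = -7/2

Stokes: integral_partial_R omega = integral_R d omega with d omega = (∂Q/∂x - ∂P/∂y) dx ∧ dy.
  ∂Q/∂x = -3
  ∂P/∂y = x
  integrand = ∂Q/∂x - ∂P/∂y = -x - 3.
Integrating over R: integral_0^1 integral_0^1 (-x - 3) dx dy = -7/2.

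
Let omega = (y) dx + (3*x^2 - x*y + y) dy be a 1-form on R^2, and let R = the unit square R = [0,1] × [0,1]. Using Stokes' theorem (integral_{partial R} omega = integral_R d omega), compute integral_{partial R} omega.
integral_(partial R) omega = 3/2

Stokes: integral_partial_R omega = integral_R d omega with d omega = (∂Q/∂x - ∂P/∂y) dx ∧ dy.
  ∂Q/∂x = 6*x - y
  ∂P/∂y = 1
  integrand = ∂Q/∂x - ∂P/∂y = 6*x - y - 1.
Integrating over R: integral_0^1 integral_0^1 (6*x - y - 1) dx dy = 3/2.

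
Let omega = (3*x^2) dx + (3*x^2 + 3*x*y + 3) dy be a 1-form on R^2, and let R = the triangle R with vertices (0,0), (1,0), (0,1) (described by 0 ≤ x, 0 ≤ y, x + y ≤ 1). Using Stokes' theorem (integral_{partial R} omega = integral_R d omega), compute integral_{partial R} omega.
integral_(partial R) omega = 3/2

Stokes: integral_partial_R omega = integral_R d omega with d omega = (∂Q/∂x - ∂P/∂y) dx ∧ dy.
  ∂Q/∂x = 6*x + 3*y
  ∂P/∂y = 0
  integrand = ∂Q/∂x - ∂P/∂y = 6*x + 3*y.
Integrating over R: integral_0^1 integral_0^{1-x} (6*x + 3*y) dy dx = 3/2.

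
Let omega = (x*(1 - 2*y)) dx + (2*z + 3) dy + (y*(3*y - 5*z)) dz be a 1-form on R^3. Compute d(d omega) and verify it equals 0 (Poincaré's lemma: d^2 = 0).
d(d omega) = 0

Step 1: d omega = sum_{i<j} (∂f_j/∂x_i - ∂f_i/∂x_j) dx_i ∧ dx_j:
  coeff of dx ∧ dy: 2*x
  coeff of dx ∧ dz: 0
  coeff of dy ∧ dz: 6*y - 5*z - 2
Step 2: Apply d again to each 2-form coefficient. The only possible 3-form in R^3 is dx ∧ dy ∧ dz, with coefficient
  ∂(coeff of dy∧dz)/∂x - ∂(coeff of dx∧dz)/∂y + ∂(coeff of dx∧dy)/∂z
  = ∂/∂x (6*y - 5*z - 2) - ∂/∂y (0) + ∂/∂z (2*x).
Each of these terms simplifies to sums of mixed partials that cancel in pairs. The result is 0 (by equality of mixed partials for smooth functions — Schwarz / Clairaut).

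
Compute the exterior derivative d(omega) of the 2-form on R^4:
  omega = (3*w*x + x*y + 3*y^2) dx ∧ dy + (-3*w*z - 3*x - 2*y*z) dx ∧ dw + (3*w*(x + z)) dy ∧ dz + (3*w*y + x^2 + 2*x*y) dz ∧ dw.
d(omega) = (3*x + 2*z) dx ∧ dy ∧ dw + (3*w + 2*x + 4*y) dx ∧ dz ∧ dw + (3*w) dx ∧ dy ∧ dz + (3*w + 5*x + 3*z) dy ∧ dz ∧ dw

For a 2-form omega = sum_{i<j} g_{ij} dx_i ∧ dx_j, the exterior derivative is
  d(omega) = sum_{i<j} d(g_{ij}) ∧ dx_i ∧ dx_j = sum_{i<j, k} (∂g_{ij}/∂x_k) dx_k ∧ dx_i ∧ dx_j.
Expand each term, using dx_k ∧ dx_i ∧ dx_j = sgn(permutation) dx_{(a)} ∧ dx_{(b)} ∧ dx_{(c)} with (a < b < c) sorted:
  d(3*w*x + x*y + 3*y^2) includes (∂/∂w)(3*w*x + x*y + 3*y^2) dw = (3*x) dw, which multiplied by dx ∧ dy gives (3*x) dx ∧ dy ∧ dw
  d(-3*w*z - 3*x - 2*y*z) includes (∂/∂y)(-3*w*z - 3*x - 2*y*z) dy = (-2*z) dy, which multiplied by dx ∧ dw gives (2*z) dx ∧ dy ∧ dw
  d(-3*w*z - 3*x - 2*y*z) includes (∂/∂z)(-3*w*z - 3*x - 2*y*z) dz = (-3*w - 2*y) dz, which multiplied by dx ∧ dw gives (3*w + 2*y) dx ∧ dz ∧ dw
  d(3*w*(x + z)) includes (∂/∂x)(3*w*(x + z)) dx = (3*w) dx, which multiplied by dy ∧ dz gives (3*w) dx ∧ dy ∧ dz
  d(3*w*(x + z)) includes (∂/∂w)(3*w*(x + z)) dw = (3*x + 3*z) dw, which multiplied by dy ∧ dz gives (3*x + 3*z) dy ∧ dz ∧ dw
  d(3*w*y + x^2 + 2*x*y) includes (∂/∂x)(3*w*y + x^2 + 2*x*y) dx = (2*x + 2*y) dx, which multiplied by dz ∧ dw gives (2*x + 2*y) dx ∧ dz ∧ dw
  d(3*w*y + x^2 + 2*x*y) includes (∂/∂y)(3*w*y + x^2 + 2*x*y) dy = (3*w + 2*x) dy, which multiplied by dz ∧ dw gives (3*w + 2*x) dy ∧ dz ∧ dw
Collecting like 3-forms: d(omega) = (3*x + 2*z) dx ∧ dy ∧ dw + (3*w + 2*x + 4*y) dx ∧ dz ∧ dw + (3*w) dx ∧ dy ∧ dz + (3*w + 5*x + 3*z) dy ∧ dz ∧ dw.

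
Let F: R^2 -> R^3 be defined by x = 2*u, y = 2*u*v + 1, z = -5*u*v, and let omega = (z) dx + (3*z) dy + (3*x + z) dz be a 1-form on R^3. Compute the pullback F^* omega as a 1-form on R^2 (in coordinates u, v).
F^* omega = (5*u*v*(-v - 8)) du + (5*u^2*(-v - 6)) dv

Using F^*(f dg) = (f ∘ F) d(g ∘ F), substitute each coordinate x_i by F_i(u, v) in f_i, and replace dx_i by d F_i = (∂F_i/∂u) du + (∂F_i/∂v) dv.
  For the x component: f_1(F) = -5*u*v; d F_1 = (2) du + (0) dv
  For the y component: f_2(F) = -15*u*v; d F_2 = (2*v) du + (2*u) dv
  For the z component: f_3(F) = u*(6 - 5*v); d F_3 = (-5*v) du + (-5*u) dv
Combining and collecting du, dv coefficients:
  coeff of du: 5*u*v*(-v - 8)
  coeff of dv: 5*u^2*(-v - 6)
F^* omega = (5*u*v*(-v - 8)) du + (5*u^2*(-v - 6)) dv.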